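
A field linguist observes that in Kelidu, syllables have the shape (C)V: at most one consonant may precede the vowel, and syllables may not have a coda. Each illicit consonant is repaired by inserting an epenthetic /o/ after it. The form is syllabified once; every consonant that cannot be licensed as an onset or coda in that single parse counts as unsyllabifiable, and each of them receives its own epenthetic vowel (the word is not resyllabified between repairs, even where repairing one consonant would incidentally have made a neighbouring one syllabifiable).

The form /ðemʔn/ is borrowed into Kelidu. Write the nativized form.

ðemoʔono

Syllabifying with onset maximization leaves /m/, /ʔ/, /n/ stranded (no codas are permitted; onsets are limited to one consonant).
Each unlicensed consonant becomes the onset of a new syllable: /m/ → /mo/, /ʔ/ → /ʔo/, /n/ → /no/.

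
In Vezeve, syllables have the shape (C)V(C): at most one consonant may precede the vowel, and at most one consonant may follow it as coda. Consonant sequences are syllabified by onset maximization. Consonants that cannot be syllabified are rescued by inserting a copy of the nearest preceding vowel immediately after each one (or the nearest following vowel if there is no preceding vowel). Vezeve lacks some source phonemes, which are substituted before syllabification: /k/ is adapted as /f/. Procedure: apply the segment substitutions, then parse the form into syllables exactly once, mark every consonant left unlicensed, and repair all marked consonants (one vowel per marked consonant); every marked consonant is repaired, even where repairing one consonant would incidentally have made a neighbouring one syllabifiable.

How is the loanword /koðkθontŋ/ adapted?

foðfoθontoŋo

Substitution: /k/ → /f/, giving /foðfθontŋ/.
The consonants /f/, /t/, /ŋ/ cannot be parsed into a legal (C)V(C) syllable (at most one coda consonant is licensed; onsets are limited to one consonant).
Epenthesis after each stranded consonant: /f/ → /fo/, /t/ → /to/, /ŋ/ → /ŋo/.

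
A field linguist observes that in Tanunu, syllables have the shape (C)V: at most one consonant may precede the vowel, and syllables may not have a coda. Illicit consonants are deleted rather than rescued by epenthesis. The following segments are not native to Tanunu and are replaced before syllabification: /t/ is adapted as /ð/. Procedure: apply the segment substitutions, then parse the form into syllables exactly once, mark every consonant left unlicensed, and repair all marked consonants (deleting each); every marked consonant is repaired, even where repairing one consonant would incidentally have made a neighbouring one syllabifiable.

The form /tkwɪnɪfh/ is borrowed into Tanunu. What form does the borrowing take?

wɪnɪ

Substitution: /t/ → /ð/, giving /ðkwɪnɪfh/.
Syllabifying with onset maximization leaves /ð/, /k/, /f/, /h/ stranded (no codas are permitted; onsets are limited to one consonant).
Deleting the stranded consonants removes /ð/, /k/, /f/, /h/.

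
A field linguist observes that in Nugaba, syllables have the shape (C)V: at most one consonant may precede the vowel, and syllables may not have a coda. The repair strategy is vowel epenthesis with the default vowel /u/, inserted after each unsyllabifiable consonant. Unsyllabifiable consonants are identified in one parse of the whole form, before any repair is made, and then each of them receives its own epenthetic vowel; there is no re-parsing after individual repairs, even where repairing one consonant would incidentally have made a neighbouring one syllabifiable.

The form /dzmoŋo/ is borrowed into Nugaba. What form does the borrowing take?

duzumoŋo

Under (C)V, the unsyllabifiable consonants are /d/, /z/ (no codas are permitted; onsets are limited to one consonant).
Each unlicensed consonant becomes the onset of a new syllable: /d/ → /du/, /z/ → /zu/.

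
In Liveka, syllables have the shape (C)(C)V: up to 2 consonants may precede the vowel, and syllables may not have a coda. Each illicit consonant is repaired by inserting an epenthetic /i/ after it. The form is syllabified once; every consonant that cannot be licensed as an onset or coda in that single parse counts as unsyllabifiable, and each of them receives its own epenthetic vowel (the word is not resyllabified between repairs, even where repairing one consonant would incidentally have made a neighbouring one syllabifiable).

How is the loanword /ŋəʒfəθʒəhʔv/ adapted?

ŋəʒfəθʒəhiʔivi

Under (C)(C)V, the unsyllabifiable consonants are /h/, /ʔ/, /v/ (no codas are permitted; onsets may contain at most 2 consonants).
Epenthesis after each stranded consonant: /h/ → /hi/, /ʔ/ → /ʔi/, /v/ → /vi/.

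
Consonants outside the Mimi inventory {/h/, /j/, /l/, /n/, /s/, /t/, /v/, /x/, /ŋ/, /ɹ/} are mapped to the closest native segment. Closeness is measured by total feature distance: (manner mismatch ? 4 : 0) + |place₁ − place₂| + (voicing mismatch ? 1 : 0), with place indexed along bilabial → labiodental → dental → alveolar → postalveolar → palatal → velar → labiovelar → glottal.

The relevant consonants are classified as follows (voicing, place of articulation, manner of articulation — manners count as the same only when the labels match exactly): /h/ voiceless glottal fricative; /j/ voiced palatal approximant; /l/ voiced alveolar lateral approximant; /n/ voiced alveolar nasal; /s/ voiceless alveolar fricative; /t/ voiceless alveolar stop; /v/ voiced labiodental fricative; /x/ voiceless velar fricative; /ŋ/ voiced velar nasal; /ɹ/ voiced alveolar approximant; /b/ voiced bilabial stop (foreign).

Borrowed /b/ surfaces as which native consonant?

t

/t/ is closest: same manner (stop), place distance 3 (bilabial→alveolar), voicing differs (+1); total 4. Next closest is /v/ at distance 5.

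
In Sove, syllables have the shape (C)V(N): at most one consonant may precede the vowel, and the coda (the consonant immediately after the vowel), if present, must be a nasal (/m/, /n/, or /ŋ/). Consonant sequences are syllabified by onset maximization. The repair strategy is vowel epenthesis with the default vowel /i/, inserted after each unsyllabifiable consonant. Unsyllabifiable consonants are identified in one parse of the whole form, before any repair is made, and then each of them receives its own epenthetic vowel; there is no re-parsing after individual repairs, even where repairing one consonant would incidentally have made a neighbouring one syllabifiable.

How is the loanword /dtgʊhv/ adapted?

ditigʊhivi

Syllabifying with onset maximization leaves /d/, /t/, /h/, /v/ stranded (only a nasal (/m/, /n/, or /ŋ/) is licensed in coda position; onsets are limited to one consonant).
Each unlicensed consonant becomes the onset of a new syllable: /d/ → /di/, /t/ → /ti/, /h/ → /hi/, /v/ → /vi/.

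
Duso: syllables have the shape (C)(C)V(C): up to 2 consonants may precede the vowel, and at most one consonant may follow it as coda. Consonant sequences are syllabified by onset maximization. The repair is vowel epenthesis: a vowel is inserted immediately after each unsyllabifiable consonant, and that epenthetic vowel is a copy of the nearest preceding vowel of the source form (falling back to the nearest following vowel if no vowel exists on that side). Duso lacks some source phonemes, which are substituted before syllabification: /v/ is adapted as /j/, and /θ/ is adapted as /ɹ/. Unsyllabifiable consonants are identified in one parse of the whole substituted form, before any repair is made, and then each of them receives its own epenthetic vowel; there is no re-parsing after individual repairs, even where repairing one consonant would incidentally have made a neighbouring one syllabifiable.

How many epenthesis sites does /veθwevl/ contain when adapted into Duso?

After substitution the input is /jeɹwejl/.
The unsyllabifiable consonants are /l/; each receives one epenthetic vowel.

1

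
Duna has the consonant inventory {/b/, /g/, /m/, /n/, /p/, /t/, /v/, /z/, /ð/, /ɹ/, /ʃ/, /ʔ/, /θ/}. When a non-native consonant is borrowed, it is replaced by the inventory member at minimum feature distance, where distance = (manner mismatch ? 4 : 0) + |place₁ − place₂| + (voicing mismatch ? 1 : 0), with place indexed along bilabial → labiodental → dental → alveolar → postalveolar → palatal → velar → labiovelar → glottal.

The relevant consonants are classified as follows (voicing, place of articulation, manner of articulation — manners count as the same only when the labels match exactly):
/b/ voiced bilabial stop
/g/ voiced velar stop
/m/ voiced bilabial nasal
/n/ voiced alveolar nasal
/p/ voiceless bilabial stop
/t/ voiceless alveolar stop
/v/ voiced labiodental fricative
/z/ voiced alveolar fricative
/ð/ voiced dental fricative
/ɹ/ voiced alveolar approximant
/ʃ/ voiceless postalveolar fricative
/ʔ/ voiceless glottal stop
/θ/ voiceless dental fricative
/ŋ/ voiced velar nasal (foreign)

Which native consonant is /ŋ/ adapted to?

n

/n/ is closest: same manner (nasal), place distance 3 (velar→alveolar), same voicing; total 3. Next closest is /g/ at distance 4.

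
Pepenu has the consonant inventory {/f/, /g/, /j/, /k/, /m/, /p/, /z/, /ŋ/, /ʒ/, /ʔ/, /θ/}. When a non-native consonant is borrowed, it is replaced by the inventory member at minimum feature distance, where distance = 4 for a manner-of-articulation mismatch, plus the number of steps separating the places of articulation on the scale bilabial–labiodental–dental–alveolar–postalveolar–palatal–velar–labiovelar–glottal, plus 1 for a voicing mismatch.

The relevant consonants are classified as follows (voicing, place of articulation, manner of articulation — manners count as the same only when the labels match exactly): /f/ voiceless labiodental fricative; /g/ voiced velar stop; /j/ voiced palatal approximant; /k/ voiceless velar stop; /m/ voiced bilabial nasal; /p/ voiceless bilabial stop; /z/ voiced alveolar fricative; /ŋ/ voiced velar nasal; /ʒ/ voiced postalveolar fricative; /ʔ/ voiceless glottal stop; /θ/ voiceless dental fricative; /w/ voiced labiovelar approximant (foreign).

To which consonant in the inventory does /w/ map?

j

/j/ is closest: same manner (approximant), place distance 2 (labiovelar→palatal), same voicing; total 2. Next closest is /g/ at distance 5.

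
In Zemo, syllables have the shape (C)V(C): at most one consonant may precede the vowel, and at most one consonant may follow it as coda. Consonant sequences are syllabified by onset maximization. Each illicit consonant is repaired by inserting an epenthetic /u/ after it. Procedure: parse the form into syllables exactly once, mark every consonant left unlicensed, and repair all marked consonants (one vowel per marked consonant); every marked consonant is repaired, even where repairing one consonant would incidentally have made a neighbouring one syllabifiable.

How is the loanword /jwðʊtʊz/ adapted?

The consonants /j/, /w/ cannot be parsed into a legal (C)V(C) syllable (at most one coda consonant is licensed; onsets are limited to one consonant).
Epenthesis after each stranded consonant: /j/ → /ju/, /w/ → /wu/.

juwuðʊtʊz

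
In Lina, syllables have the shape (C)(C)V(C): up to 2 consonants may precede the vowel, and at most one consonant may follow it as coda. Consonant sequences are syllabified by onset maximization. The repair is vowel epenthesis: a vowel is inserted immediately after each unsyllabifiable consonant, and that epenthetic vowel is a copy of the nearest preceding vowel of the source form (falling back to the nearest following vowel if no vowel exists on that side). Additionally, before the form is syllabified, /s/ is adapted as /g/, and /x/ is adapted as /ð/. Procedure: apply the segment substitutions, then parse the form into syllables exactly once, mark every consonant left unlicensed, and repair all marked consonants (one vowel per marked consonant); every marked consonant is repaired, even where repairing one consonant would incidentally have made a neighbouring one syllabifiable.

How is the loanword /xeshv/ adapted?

ðegheve

Substitution: /x/ → /ð/, /s/ → /g/, giving /ðeghv/.
Syllabifying with onset maximization leaves /h/, /v/ stranded (at most one coda consonant is licensed; onsets may contain at most 2 consonants).
Epenthesis after each stranded consonant: /h/ → /he/, /v/ → /ve/.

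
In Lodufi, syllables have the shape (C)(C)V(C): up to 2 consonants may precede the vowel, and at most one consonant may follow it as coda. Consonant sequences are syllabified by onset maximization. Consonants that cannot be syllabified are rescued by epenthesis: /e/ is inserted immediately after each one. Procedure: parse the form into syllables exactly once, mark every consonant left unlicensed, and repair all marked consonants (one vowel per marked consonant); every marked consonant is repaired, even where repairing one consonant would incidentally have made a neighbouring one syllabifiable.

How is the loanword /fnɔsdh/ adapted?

Syllabifying with onset maximization leaves /d/, /h/ stranded (at most one coda consonant is licensed; onsets may contain at most 2 consonants).
Inserting the epenthetic vowel yields /d/ → /de/, /h/ → /he/.

fnɔsdehe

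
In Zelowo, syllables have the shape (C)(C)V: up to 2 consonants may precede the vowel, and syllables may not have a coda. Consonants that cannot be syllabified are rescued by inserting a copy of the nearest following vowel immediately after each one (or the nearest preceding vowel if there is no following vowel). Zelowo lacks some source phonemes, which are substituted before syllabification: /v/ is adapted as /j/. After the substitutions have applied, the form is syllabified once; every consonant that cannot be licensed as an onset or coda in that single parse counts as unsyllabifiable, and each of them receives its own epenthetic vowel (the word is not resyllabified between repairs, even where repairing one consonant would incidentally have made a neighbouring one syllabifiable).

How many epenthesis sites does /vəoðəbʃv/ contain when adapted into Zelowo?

After substitution the input is /jəoðəbʃj/.
The unsyllabifiable consonants are /b/, /ʃ/, /j/; each receives one epenthetic vowel.

3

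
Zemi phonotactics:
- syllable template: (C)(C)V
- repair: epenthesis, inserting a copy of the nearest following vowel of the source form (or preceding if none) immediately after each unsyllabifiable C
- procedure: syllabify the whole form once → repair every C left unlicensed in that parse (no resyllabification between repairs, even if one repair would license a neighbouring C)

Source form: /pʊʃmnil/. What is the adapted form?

The consonants /ʃ/, /l/ cannot be parsed into a legal (C)(C)V syllable (no codas are permitted; onsets may contain at most 2 consonants).
Each unlicensed consonant becomes the onset of a new syllable: /ʃ/ → /ʃi/, /l/ → /li/.

pʊʃimnili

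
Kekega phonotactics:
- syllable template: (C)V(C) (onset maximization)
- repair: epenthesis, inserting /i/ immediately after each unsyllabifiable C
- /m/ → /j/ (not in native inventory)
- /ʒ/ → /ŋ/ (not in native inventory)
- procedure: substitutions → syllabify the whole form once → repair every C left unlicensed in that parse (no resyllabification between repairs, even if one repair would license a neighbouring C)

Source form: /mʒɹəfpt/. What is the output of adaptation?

jiŋiɹəfpiti

Substitution: /m/ → /j/, /ʒ/ → /ŋ/, giving /jŋɹəfpt/.
The consonants /j/, /ŋ/, /p/, /t/ cannot be parsed into a legal (C)V(C) syllable (at most one coda consonant is licensed; onsets are limited to one consonant).
Each unlicensed consonant becomes the onset of a new syllable: /j/ → /ji/, /ŋ/ → /ŋi/, /p/ → /pi/, /t/ → /ti/.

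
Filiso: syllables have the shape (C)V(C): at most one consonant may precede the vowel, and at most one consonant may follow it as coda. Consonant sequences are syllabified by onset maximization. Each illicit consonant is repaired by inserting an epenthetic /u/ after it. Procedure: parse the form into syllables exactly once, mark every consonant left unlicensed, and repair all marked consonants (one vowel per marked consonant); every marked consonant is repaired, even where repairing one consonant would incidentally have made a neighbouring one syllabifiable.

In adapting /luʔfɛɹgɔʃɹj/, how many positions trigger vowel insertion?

2

The unsyllabifiable consonants are /ɹ/, /j/; each receives one epenthetic vowel.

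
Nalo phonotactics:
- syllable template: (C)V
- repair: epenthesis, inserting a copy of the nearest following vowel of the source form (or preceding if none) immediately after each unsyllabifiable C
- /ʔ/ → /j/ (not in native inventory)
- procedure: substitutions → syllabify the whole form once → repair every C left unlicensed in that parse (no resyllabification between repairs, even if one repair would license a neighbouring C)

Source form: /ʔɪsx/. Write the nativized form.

jɪsɪxɪ

Substitution: /ʔ/ → /j/, giving /jɪsx/.
Syllabifying with onset maximization leaves /s/, /x/ stranded (no codas are permitted; onsets are limited to one consonant).
Inserting the epenthetic vowel yields /s/ → /sɪ/, /x/ → /xɪ/.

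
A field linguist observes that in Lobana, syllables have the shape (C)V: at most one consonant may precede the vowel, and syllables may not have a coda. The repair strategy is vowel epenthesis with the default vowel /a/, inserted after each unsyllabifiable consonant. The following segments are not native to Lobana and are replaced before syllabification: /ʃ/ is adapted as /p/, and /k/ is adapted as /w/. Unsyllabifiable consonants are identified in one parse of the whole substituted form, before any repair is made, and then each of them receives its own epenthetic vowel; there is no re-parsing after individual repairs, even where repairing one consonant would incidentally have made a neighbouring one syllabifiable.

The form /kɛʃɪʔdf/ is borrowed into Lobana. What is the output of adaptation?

wɛpɪʔadafa

Substitution: /k/ → /w/, /ʃ/ → /p/, giving /wɛpɪʔdf/.
The consonants /ʔ/, /d/, /f/ cannot be parsed into a legal (C)V syllable (no codas are permitted; onsets are limited to one consonant).
Each unlicensed consonant becomes the onset of a new syllable: /ʔ/ → /ʔa/, /d/ → /da/, /f/ → /fa/.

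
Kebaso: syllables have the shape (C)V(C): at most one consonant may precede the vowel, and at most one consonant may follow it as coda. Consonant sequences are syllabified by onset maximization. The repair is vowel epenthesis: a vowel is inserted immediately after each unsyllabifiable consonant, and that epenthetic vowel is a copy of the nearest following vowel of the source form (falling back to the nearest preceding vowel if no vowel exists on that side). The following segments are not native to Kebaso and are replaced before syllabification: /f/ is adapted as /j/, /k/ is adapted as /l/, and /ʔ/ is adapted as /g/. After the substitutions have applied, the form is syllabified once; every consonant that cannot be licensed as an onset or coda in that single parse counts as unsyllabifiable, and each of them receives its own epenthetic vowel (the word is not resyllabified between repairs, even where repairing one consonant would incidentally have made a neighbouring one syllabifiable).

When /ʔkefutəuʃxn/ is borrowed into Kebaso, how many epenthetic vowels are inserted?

After substitution the input is /glejutəuʃxn/.
The unsyllabifiable consonants are /g/, /x/, /n/; each receives one epenthetic vowel.

3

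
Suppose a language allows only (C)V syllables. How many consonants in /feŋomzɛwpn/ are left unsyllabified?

Under (C)V, the unsyllabifiable consonants are /m/, /w/, /p/, /n/ (no codas are permitted; onsets are limited to one consonant).

4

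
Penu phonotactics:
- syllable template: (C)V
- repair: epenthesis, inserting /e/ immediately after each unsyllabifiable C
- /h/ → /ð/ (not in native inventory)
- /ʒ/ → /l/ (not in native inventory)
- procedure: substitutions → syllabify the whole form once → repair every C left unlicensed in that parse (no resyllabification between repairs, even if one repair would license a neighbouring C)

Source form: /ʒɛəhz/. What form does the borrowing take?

Substitution: /ʒ/ → /l/, /h/ → /ð/, giving /lɛəðz/.
Under (C)V, the unsyllabifiable consonants are /ð/, /z/ (no codas are permitted; onsets are limited to one consonant).
Inserting the epenthetic vowel yields /ð/ → /ðe/, /z/ → /ze/.

lɛəðeze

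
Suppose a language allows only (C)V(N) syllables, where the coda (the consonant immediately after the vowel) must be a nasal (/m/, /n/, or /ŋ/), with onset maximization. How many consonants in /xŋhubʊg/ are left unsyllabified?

The consonants /x/, /ŋ/, /g/ cannot be parsed into a legal (C)V(N) syllable (only a nasal (/m/, /n/, or /ŋ/) is licensed in coda position; onsets are limited to one consonant).

3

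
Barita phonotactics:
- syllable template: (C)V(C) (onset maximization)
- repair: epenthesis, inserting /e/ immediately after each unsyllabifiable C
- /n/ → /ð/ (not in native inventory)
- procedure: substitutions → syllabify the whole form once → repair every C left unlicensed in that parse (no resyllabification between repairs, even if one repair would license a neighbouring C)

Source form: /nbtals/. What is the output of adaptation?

ðebetalse

Substitution: /n/ → /ð/, giving /ðbtals/.
Syllabifying with onset maximization leaves /ð/, /b/, /s/ stranded (at most one coda consonant is licensed; onsets are limited to one consonant).
Epenthesis after each stranded consonant: /ð/ → /ðe/, /b/ → /be/, /s/ → /se/.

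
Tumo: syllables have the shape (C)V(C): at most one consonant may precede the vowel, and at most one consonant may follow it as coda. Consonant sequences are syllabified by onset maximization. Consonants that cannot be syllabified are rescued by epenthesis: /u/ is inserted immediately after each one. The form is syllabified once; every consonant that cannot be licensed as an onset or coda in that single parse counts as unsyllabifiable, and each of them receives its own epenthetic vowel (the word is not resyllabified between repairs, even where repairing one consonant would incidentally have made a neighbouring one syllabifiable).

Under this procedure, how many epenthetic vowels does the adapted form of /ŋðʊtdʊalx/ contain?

2

The unsyllabifiable consonants are /ŋ/, /x/; each receives one epenthetic vowel.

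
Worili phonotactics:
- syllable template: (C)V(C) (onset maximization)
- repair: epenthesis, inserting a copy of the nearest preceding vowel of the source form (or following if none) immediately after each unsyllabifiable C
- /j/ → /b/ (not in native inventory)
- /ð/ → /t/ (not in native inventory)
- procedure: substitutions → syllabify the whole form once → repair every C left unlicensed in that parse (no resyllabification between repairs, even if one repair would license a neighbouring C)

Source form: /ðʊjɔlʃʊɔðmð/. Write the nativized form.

tʊbɔlʃʊɔtmɔtɔ

Substitution: /ð/ → /t/, /j/ → /b/, giving /tʊbɔlʃʊɔtmt/.
Syllabifying with onset maximization leaves /m/, /t/ stranded (at most one coda consonant is licensed; onsets are limited to one consonant).
Epenthesis after each stranded consonant: /m/ → /mɔ/, /t/ → /tɔ/.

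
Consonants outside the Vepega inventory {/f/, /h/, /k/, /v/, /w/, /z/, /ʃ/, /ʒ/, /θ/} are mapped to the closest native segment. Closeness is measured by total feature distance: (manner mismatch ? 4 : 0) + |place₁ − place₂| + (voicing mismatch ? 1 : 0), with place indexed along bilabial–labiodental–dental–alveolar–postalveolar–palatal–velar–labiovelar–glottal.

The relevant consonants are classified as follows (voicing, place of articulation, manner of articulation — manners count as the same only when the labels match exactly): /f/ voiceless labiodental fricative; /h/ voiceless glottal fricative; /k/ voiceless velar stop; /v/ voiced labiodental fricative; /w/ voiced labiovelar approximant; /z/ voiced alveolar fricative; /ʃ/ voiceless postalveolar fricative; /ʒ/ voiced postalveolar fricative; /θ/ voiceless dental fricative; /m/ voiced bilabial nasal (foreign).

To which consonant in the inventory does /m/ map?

/v/ is closest: manner differs (nasal→fricative, +4), place distance 1 (bilabial→labiodental), same voicing; total 5. Next closest is /f/ at distance 6.

v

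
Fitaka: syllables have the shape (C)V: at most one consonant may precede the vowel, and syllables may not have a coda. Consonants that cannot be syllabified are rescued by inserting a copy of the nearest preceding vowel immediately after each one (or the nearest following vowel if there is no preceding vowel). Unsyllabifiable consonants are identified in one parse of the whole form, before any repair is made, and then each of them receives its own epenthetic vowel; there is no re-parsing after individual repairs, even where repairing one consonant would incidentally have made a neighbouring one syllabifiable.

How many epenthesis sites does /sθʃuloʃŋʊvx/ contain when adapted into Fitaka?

The unsyllabifiable consonants are /s/, /θ/, /ʃ/, /v/, /x/; each receives one epenthetic vowel.

5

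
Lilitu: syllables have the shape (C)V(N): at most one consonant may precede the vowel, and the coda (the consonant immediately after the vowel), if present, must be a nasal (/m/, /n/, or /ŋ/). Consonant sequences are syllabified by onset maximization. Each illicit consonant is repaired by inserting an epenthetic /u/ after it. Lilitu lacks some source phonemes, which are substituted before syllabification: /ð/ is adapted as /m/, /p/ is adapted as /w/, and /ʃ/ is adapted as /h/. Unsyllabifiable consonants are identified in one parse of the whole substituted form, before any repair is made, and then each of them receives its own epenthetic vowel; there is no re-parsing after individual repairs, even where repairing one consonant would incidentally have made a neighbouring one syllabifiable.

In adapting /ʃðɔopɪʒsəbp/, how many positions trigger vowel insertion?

4

After substitution the input is /hmɔowɪʒsəbw/.
The unsyllabifiable consonants are /h/, /ʒ/, /b/, /w/; each receives one epenthetic vowel.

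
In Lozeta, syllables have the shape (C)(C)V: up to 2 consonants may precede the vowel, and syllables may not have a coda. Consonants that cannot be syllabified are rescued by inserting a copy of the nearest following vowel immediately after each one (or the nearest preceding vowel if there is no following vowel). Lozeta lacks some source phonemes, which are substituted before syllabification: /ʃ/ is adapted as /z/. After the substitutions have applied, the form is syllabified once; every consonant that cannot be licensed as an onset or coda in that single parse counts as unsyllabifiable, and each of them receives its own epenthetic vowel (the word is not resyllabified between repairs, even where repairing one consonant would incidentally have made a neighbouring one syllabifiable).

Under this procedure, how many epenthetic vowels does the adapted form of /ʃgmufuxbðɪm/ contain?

After substitution the input is /zgmufuxbðɪm/.
The unsyllabifiable consonants are /z/, /x/, /m/; each receives one epenthetic vowel.

3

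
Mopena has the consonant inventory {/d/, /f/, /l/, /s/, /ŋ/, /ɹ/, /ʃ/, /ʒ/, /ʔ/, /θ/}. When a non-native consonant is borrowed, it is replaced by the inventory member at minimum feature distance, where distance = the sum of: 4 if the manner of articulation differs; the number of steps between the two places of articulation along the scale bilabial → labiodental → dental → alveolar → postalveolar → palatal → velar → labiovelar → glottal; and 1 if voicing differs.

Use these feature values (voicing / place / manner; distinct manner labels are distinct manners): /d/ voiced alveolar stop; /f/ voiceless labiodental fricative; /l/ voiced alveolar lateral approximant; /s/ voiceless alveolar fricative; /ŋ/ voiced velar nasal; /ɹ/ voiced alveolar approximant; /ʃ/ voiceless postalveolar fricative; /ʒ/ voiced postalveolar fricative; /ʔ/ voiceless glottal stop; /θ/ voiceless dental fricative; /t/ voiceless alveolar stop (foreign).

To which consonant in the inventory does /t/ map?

/d/ is closest: same manner (stop), place distance 0 (alveolar→alveolar), voicing differs (+1); total 1. Next closest is /s/ at distance 4.

d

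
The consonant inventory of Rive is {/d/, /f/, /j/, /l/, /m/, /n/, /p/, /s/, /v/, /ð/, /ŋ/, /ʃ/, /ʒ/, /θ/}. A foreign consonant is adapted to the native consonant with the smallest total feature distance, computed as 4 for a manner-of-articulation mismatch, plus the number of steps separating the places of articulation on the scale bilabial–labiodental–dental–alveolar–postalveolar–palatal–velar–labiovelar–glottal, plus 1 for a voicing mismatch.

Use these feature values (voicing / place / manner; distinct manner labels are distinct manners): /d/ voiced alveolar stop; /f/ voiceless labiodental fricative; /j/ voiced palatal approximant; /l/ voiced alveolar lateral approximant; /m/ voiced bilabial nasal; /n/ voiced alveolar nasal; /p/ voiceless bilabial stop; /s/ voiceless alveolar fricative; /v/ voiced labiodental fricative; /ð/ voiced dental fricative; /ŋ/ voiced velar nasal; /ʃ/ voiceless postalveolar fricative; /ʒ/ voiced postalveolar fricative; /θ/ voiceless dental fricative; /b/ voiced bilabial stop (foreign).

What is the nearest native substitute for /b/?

/p/ is closest: same manner (stop), place distance 0 (bilabial→bilabial), voicing differs (+1); total 1. Next closest is /d/ at distance 3.

p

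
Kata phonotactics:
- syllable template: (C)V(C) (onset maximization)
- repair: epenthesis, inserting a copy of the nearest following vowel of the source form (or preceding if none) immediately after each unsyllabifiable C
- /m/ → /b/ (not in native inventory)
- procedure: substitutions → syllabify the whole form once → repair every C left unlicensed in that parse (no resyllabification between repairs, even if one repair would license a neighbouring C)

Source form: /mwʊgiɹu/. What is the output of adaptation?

bʊwʊgiɹu

Substitution: /m/ → /b/, giving /bwʊgiɹu/.
Syllabifying with onset maximization leaves /b/ stranded (at most one coda consonant is licensed; onsets are limited to one consonant).
Each unlicensed consonant becomes the onset of a new syllable: /b/ → /bʊ/.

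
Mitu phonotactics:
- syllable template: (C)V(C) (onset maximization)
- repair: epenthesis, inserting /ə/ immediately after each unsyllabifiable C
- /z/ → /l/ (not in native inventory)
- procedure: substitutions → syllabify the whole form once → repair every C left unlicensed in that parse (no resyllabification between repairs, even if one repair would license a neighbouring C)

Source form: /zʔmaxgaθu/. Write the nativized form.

ləʔəmaxgaθu

Substitution: /z/ → /l/, giving /lʔmaxgaθu/.
Syllabifying with onset maximization leaves /l/, /ʔ/ stranded (at most one coda consonant is licensed; onsets are limited to one consonant).
Each unlicensed consonant becomes the onset of a new syllable: /l/ → /lə/, /ʔ/ → /ʔə/.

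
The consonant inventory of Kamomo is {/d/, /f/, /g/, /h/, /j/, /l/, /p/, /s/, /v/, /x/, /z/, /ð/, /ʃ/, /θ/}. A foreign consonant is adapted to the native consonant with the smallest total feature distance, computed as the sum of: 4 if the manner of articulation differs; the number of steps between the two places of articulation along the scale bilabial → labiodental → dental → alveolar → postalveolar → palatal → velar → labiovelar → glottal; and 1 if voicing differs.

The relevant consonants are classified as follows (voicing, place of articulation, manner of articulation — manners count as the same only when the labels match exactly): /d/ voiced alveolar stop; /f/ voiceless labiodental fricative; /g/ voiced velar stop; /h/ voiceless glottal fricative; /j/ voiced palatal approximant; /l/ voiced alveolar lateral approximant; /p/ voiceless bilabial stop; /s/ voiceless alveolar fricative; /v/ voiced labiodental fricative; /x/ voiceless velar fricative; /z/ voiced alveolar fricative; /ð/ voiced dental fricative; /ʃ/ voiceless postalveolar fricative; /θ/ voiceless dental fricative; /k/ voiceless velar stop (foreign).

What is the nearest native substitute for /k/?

/g/ is closest: same manner (stop), place distance 0 (velar→velar), voicing differs (+1); total 1. Next closest is /d/ at distance 4.

g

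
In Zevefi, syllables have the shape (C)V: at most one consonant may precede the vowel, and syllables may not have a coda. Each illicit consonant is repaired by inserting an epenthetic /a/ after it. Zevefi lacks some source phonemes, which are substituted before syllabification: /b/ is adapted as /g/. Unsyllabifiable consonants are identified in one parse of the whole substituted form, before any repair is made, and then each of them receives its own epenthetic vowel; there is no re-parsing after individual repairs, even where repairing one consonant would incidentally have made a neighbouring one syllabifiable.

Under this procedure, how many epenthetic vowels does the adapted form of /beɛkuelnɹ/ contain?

After substitution the input is /geɛkuelnɹ/.
The unsyllabifiable consonants are /l/, /n/, /ɹ/; each receives one epenthetic vowel.

3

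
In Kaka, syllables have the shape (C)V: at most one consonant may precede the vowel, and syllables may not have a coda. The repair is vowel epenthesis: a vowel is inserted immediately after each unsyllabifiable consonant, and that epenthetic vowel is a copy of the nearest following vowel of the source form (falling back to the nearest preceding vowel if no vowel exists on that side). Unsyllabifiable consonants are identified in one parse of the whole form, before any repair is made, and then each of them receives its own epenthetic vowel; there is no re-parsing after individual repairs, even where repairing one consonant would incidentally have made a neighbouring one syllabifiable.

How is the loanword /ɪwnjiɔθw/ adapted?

ɪwinijiɔθɔwɔ

Under (C)V, the unsyllabifiable consonants are /w/, /n/, /θ/, /w/ (no codas are permitted; onsets are limited to one consonant).
Epenthesis after each stranded consonant: /w/ → /wi/, /n/ → /ni/, /θ/ → /θɔ/, /w/ → /wɔ/.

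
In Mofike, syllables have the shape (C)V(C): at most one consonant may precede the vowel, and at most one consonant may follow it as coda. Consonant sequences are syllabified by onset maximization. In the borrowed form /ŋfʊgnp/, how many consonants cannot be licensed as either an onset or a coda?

The consonants /ŋ/, /n/, /p/ cannot be parsed into a legal (C)V(C) syllable (at most one coda consonant is licensed; onsets are limited to one consonant).

3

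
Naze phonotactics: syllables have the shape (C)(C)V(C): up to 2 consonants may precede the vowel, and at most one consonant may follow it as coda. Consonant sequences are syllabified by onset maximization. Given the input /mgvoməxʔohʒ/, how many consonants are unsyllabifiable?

Syllabifying with onset maximization leaves /m/, /ʒ/ stranded (at most one coda consonant is licensed; onsets may contain at most 2 consonants).

2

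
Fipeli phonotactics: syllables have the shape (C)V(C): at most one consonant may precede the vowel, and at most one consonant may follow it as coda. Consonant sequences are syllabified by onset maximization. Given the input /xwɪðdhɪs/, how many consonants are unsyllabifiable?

Under (C)V(C), the unsyllabifiable consonants are /x/, /d/ (at most one coda consonant is licensed; onsets are limited to one consonant).

2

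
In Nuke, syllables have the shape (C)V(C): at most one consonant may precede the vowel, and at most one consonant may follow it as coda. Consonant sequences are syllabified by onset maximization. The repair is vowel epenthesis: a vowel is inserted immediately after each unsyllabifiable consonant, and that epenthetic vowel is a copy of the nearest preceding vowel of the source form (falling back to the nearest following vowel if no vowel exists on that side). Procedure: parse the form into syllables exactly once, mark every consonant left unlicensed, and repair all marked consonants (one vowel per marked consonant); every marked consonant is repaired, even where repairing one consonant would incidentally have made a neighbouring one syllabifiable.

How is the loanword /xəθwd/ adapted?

xəθwədə

Syllabifying with onset maximization leaves /w/, /d/ stranded (at most one coda consonant is licensed; onsets are limited to one consonant).
Inserting the epenthetic vowel yields /w/ → /wə/, /d/ → /də/.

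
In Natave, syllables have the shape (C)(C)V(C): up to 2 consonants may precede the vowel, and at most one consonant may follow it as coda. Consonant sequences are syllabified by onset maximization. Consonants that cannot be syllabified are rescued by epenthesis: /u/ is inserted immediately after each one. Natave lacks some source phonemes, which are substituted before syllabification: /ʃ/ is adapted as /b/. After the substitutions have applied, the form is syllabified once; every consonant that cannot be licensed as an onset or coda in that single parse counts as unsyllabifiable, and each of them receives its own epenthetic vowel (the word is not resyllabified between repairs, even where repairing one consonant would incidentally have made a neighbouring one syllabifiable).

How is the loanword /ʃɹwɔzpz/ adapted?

buɹwɔzpuzu

Substitution: /ʃ/ → /b/, giving /bɹwɔzpz/.
The consonants /b/, /p/, /z/ cannot be parsed into a legal (C)(C)V(C) syllable (at most one coda consonant is licensed; onsets may contain at most 2 consonants).
Each unlicensed consonant becomes the onset of a new syllable: /b/ → /bu/, /p/ → /pu/, /z/ → /zu/.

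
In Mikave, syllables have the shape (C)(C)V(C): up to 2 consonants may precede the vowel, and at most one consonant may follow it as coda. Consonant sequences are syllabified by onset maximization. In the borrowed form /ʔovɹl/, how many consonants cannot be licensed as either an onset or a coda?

2

Under (C)(C)V(C), the unsyllabifiable consonants are /ɹ/, /l/ (at most one coda consonant is licensed; onsets may contain at most 2 consonants).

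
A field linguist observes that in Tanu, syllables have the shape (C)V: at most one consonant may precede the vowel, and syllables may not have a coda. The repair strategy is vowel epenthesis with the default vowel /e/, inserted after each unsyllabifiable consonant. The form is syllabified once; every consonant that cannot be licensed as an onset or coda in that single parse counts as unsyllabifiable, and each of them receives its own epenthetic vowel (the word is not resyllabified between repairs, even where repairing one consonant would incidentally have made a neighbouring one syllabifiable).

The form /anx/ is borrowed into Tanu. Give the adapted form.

The consonants /n/, /x/ cannot be parsed into a legal (C)V syllable (no codas are permitted; onsets are limited to one consonant).
Each unlicensed consonant becomes the onset of a new syllable: /n/ → /ne/, /x/ → /xe/.

anexe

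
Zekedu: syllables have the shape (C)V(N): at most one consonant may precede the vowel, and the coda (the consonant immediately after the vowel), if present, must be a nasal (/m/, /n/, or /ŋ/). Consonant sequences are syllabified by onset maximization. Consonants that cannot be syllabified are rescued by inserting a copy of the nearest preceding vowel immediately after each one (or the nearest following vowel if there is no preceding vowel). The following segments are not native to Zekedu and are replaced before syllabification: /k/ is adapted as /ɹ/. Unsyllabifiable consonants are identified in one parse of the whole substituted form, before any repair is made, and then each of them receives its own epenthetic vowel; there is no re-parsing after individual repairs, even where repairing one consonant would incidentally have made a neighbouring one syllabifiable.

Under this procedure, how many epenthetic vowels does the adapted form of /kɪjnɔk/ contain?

After substitution the input is /ɹɪjnɔɹ/.
The unsyllabifiable consonants are /j/, /ɹ/; each receives one epenthetic vowel.

2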